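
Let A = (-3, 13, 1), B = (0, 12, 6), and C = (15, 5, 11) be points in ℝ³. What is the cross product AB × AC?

AB = (3, -1, 5)
AC = (18, -8, 10)
i: (-1)·10 - 5·(-8) = -10 - (-40) = 30
j: 5·18 - 3·10 = 90 - 30 = 60
k: 3·(-8) - (-1)·18 = -24 - (-18) = -6
AB × AC = (30, 60, -6)

(30, 60, -6)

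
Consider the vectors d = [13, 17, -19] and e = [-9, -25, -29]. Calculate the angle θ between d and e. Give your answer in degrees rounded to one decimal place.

89.5

d · e = 13·(-9) + 17·(-25) + (-19)·(-29) = -117 - 425 + 551 = 9
|d|² = 169 + 289 + 361 = 819,  |d| = √819 ≈ 28.618176
|e|² = 81 + 625 + 841 = 1547,  |e| = √1547 ≈ 39.331921
cos θ = 9 / (28.618176 · 39.331921) ≈ 0.00800
θ = arccos(0.00800) ≈ 89.5°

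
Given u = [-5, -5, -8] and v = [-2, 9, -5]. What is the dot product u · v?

5

u · v = (-5)·(-2) + (-5)·9 + (-8)·(-5) = 10 - 45 + 40 = 5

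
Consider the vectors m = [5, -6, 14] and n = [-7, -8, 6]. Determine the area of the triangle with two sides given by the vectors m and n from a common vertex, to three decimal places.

i: (-6)·6 - 14·(-8) = -36 - (-112) = 76
j: 14·(-7) - 5·6 = -98 - 30 = -128
k: 5·(-8) - (-6)·(-7) = -40 - 42 = -82
m × n = (76, -128, -82)
|m × n| = √(76² + (-128)² + (-82)²) = √28884 ≈ 169.9529
area = ½ · 169.9529 ≈ 84.976

84.976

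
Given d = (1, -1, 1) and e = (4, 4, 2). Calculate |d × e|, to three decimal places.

10.198

i: (-1)·2 - 1·4 = -2 - 4 = -6
j: 1·4 - 1·2 = 4 - 2 = 2
k: 1·4 - (-1)·4 = 4 - (-4) = 8
d × e = (-6, 2, 8)
|d × e| = √((-6)² + 2² + 8²) = √104 ≈ 10.1980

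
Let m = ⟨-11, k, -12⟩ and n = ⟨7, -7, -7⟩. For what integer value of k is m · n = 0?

m · n = (-11)·7 + k·(-7) + (-12)·(-7) = 7 - 7k
Set equal to 0: -7k = -7, so k = 1.

1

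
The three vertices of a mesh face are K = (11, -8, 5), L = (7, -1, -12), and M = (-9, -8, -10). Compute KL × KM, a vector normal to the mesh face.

(-105, 280, 140)

KL = (-4, 7, -17)
KM = (-20, 0, -15)
i: 7·(-15) - (-17)·0 = -105 - 0 = -105
j: (-17)·(-20) - (-4)·(-15) = 340 - 60 = 280
k: (-4)·0 - 7·(-20) = 0 - (-140) = 140
KL × KM = (-105, 280, 140)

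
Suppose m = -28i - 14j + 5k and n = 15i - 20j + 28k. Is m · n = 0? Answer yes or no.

yes

m · n = (-28)·15 + (-14)·(-20) + 5·28 = -420 + 280 + 140 = 0
Zero, so the vectors are orthogonal.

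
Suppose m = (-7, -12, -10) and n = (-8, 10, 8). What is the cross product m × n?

i: (-12)·8 - (-10)·10 = -96 - (-100) = 4
j: (-10)·(-8) - (-7)·8 = 80 - (-56) = 136
k: (-7)·10 - (-12)·(-8) = -70 - 96 = -166
m × n = (4, 136, -166)

(4, 136, -166)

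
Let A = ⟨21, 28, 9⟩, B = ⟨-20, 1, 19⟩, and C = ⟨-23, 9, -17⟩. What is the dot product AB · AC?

AB = B − A = (-41, -27, 10)
AC = C − A = (-44, -19, -26)
AB · AC = (-41)·(-44) + (-27)·(-19) + 10·(-26) = 1804 + 513 - 260 = 2057

2057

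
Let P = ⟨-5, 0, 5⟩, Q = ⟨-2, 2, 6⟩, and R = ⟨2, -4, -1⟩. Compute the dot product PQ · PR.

PQ = Q − P = (3, 2, 1)
PR = R − P = (7, -4, -6)
PQ · PR = 3·7 + 2·(-4) + 1·(-6) = 21 - 8 - 6 = 7

7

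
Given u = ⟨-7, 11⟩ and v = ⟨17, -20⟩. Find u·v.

-339

u · v = (-7)·17 + 11·(-20) = -119 - 220 = -339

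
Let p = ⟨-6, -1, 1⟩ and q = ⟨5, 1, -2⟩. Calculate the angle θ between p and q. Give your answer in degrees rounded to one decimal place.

p · q = (-6)·5 + (-1)·1 + 1·(-2) = -30 - 1 - 2 = -33
|p|² = 36 + 1 + 1 = 38,  |p| = √38 ≈ 6.164414
|q|² = 25 + 1 + 4 = 30,  |q| = √30 ≈ 5.477226
cos θ = -33 / (6.164414 · 5.477226) ≈ -0.97738
θ = arccos(-0.97738) ≈ 167.8°

167.8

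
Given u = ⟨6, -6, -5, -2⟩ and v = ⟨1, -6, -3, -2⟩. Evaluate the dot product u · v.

61

u · v = 6·1 + (-6)·(-6) + (-5)·(-3) + (-2)·(-2) = 6 + 36 + 15 + 4 = 61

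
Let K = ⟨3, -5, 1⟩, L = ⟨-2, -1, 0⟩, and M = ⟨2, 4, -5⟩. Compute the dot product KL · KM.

47

KL = L − K = (-5, 4, -1)
KM = M − K = (-1, 9, -6)
KL · KM = (-5)·(-1) + 4·9 + (-1)·(-6) = 5 + 36 + 6 = 47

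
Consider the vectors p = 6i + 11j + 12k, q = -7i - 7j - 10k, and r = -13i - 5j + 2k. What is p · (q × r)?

q × r:
i: (-7)·2 - (-10)·(-5) = -14 - 50 = -64
j: (-10)·(-13) - (-7)·2 = 130 - (-14) = 144
k: (-7)·(-5) - (-7)·(-13) = 35 - 91 = -56
q × r = (-64, 144, -56)
p · (q × r) = 6·(-64) + 11·144 + 12·(-56) = -384 + 1584 - 672 = 528

528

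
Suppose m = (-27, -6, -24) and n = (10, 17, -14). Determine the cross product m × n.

(492, -618, -399)

i: (-6)·(-14) - (-24)·17 = 84 - (-408) = 492
j: (-24)·10 - (-27)·(-14) = -240 - 378 = -618
k: (-27)·17 - (-6)·10 = -459 - (-60) = -399
m × n = (492, -618, -399)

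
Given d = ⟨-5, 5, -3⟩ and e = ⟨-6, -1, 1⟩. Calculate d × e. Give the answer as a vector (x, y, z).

(2, 23, 35)

i: 5·1 - (-3)·(-1) = 5 - 3 = 2
j: (-3)·(-6) - (-5)·1 = 18 - (-5) = 23
k: (-5)·(-1) - 5·(-6) = 5 - (-30) = 35
d × e = (2, 23, 35)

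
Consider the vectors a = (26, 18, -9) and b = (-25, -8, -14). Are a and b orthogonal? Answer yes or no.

a · b = 26·(-25) + 18·(-8) + (-9)·(-14) = -650 - 144 + 126 = -668
Nonzero, so the vectors are not orthogonal.

no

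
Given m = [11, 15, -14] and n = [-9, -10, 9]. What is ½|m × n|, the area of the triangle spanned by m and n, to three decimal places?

18.567

i: 15·9 - (-14)·(-10) = 135 - 140 = -5
j: (-14)·(-9) - 11·9 = 126 - 99 = 27
k: 11·(-10) - 15·(-9) = -110 - (-135) = 25
m × n = (-5, 27, 25)
|m × n| = √((-5)² + 27² + 25²) = √1379 ≈ 37.1349
area = ½ · 37.1349 ≈ 18.567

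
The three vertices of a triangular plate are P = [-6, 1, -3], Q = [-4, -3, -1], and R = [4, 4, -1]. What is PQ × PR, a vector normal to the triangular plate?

PQ = (2, -4, 2)
PR = (10, 3, 2)
i: (-4)·2 - 2·3 = -8 - 6 = -14
j: 2·10 - 2·2 = 20 - 4 = 16
k: 2·3 - (-4)·10 = 6 - (-40) = 46
PQ × PR = (-14, 16, 46)

(-14, 16, 46)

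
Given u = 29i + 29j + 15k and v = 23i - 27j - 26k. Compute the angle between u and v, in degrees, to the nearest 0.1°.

u · v = 29·23 + 29·(-27) + 15·(-26) = 667 - 783 - 390 = -506
|u|² = 841 + 841 + 225 = 1907,  |u| = √1907 ≈ 43.669211
|v|² = 529 + 729 + 676 = 1934,  |v| = √1934 ≈ 43.977267
cos θ = -506 / (43.669211 · 43.977267) ≈ -0.26348
θ = arccos(-0.26348) ≈ 105.3°

105.3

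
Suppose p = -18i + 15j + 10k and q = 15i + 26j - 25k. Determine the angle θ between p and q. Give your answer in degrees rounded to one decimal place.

97.5

p · q = (-18)·15 + 15·26 + 10·(-25) = -270 + 390 - 250 = -130
|p|² = 324 + 225 + 100 = 649,  |p| = √649 ≈ 25.475478
|q|² = 225 + 676 + 625 = 1526,  |q| = √1526 ≈ 39.064050
cos θ = -130 / (25.475478 · 39.064050) ≈ -0.13063
θ = arccos(-0.13063) ≈ 97.5°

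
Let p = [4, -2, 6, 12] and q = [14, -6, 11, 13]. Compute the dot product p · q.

290

p · q = 4·14 + (-2)·(-6) + 6·11 + 12·13 = 56 + 12 + 66 + 156 = 290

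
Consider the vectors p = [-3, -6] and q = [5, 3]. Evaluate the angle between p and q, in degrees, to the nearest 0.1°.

p · q = (-3)·5 + (-6)·3 = -15 - 18 = -33
|p|² = 9 + 36 = 45,  |p| = √45 ≈ 6.708204
|q|² = 25 + 9 = 34,  |q| = √34 ≈ 5.830952
cos θ = -33 / (6.708204 · 5.830952) ≈ -0.84366
θ = arccos(-0.84366) ≈ 147.5°

147.5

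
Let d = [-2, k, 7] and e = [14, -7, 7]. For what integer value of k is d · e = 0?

d · e = (-2)·14 + k·(-7) + 7·7 = 21 - 7k
Set equal to 0: -7k = -21, so k = 3.

3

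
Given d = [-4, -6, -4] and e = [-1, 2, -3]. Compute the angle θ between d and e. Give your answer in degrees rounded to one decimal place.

d · e = (-4)·(-1) + (-6)·2 + (-4)·(-3) = 4 - 12 + 12 = 4
|d|² = 16 + 36 + 16 = 68,  |d| = √68 ≈ 8.246211
|e|² = 1 + 4 + 9 = 14,  |e| = √14 ≈ 3.741657
cos θ = 4 / (8.246211 · 3.741657) ≈ 0.12964
θ = arccos(0.12964) ≈ 82.6°

82.6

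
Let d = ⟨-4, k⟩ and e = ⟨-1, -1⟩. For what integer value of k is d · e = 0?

4

d · e = (-4)·(-1) + k·(-1) = 4 - 1k
Set equal to 0: -1k = -4, so k = 4.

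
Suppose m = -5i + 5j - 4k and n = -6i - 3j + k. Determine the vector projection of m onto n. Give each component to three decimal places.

(-1.435, -0.717, 0.239)

m · n = (-5)·(-6) + 5·(-3) + (-4)·1 = 30 - 15 - 4 = 11
|n|² = 36 + 9 + 1 = 46
proj_n m = (11/46) · (-6, -3, 1) ≈ (-1.435, -0.717, 0.239)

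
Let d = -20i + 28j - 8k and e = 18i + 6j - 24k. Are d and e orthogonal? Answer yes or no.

yes

d · e = (-20)·18 + 28·6 + (-8)·(-24) = -360 + 168 + 192 = 0
Zero, so the vectors are orthogonal.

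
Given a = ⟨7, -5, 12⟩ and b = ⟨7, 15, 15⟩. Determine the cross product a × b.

i: (-5)·15 - 12·15 = -75 - 180 = -255
j: 12·7 - 7·15 = 84 - 105 = -21
k: 7·15 - (-5)·7 = 105 - (-35) = 140
a × b = (-255, -21, 140)

(-255, -21, 140)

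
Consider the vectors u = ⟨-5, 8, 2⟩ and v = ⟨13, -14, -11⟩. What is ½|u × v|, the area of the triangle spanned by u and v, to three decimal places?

37.407

i: 8·(-11) - 2·(-14) = -88 - (-28) = -60
j: 2·13 - (-5)·(-11) = 26 - 55 = -29
k: (-5)·(-14) - 8·13 = 70 - 104 = -34
u × v = (-60, -29, -34)
|u × v| = √((-60)² + (-29)² + (-34)²) = √5597 ≈ 74.8131
area = ½ · 74.8131 ≈ 37.407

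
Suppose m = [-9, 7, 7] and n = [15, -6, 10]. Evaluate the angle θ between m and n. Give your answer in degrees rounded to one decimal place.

m · n = (-9)·15 + 7·(-6) + 7·10 = -135 - 42 + 70 = -107
|m|² = 81 + 49 + 49 = 179,  |m| = √179 ≈ 13.379088
|n|² = 225 + 36 + 100 = 361,  |n| = √361 ≈ 19.000000
cos θ = -107 / (13.379088 · 19.000000) ≈ -0.42092
θ = arccos(-0.42092) ≈ 114.9°

114.9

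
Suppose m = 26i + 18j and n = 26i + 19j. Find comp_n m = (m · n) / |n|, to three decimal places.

m · n = 26·26 + 18·19 = 676 + 342 = 1018
|n| = √(676 + 361) = √1037 ≈ 32.2025
comp_n m = 1018 / √1037 ≈ 31.612

31.612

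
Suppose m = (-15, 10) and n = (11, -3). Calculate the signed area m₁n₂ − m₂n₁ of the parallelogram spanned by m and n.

(-15)·(-3) - 10·11 = 45 - 110 = -65

-65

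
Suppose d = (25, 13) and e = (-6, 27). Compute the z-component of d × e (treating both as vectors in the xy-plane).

753

25·27 - 13·(-6) = 675 - (-78) = 753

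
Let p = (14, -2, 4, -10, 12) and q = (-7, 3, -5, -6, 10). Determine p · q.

56

p · q = 14·(-7) + (-2)·3 + 4·(-5) + (-10)·(-6) + 12·10 = -98 - 6 - 20 + 60 + 120 = 56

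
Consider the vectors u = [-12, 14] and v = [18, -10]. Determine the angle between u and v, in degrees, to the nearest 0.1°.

159.7

u · v = (-12)·18 + 14·(-10) = -216 - 140 = -356
|u|² = 144 + 196 = 340,  |u| = √340 ≈ 18.439089
|v|² = 324 + 100 = 424,  |v| = √424 ≈ 20.591260
cos θ = -356 / (18.439089 · 20.591260) ≈ -0.93762
θ = arccos(-0.93762) ≈ 159.7°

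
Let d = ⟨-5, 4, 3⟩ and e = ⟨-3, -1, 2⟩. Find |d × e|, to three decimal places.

i: 4·2 - 3·(-1) = 8 - (-3) = 11
j: 3·(-3) - (-5)·2 = -9 - (-10) = 1
k: (-5)·(-1) - 4·(-3) = 5 - (-12) = 17
d × e = (11, 1, 17)
|d × e| = √(11² + 1² + 17²) = √411 ≈ 20.2731

20.273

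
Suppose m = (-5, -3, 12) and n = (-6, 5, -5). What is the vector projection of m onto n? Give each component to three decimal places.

m · n = (-5)·(-6) + (-3)·5 + 12·(-5) = 30 - 15 - 60 = -45
|n|² = 36 + 25 + 25 = 86
proj_n m = (-45/86) · (-6, 5, -5) ≈ (3.140, -2.616, 2.616)

(3.140, -2.616, 2.616)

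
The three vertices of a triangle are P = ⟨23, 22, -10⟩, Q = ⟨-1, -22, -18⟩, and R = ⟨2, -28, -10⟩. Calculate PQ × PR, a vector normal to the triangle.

(-400, 168, 276)

PQ = (-24, -44, -8)
PR = (-21, -50, 0)
i: (-44)·0 - (-8)·(-50) = 0 - 400 = -400
j: (-8)·(-21) - (-24)·0 = 168 - 0 = 168
k: (-24)·(-50) - (-44)·(-21) = 1200 - 924 = 276
PQ × PR = (-400, 168, 276)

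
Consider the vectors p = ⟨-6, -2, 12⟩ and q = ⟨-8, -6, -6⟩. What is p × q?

(84, -132, 20)

i: (-2)·(-6) - 12·(-6) = 12 - (-72) = 84
j: 12·(-8) - (-6)·(-6) = -96 - 36 = -132
k: (-6)·(-6) - (-2)·(-8) = 36 - 16 = 20
p × q = (84, -132, 20)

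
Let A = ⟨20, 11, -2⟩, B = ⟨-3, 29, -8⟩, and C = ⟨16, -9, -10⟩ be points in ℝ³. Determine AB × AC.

(-264, -160, 532)

AB = (-23, 18, -6)
AC = (-4, -20, -8)
i: 18·(-8) - (-6)·(-20) = -144 - 120 = -264
j: (-6)·(-4) - (-23)·(-8) = 24 - 184 = -160
k: (-23)·(-20) - 18·(-4) = 460 - (-72) = 532
AB × AC = (-264, -160, 532)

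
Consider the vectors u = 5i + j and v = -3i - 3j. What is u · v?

-18

u · v = 5·(-3) + 1·(-3) = -15 - 3 = -18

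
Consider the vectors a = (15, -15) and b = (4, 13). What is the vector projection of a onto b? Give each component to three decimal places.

(-2.919, -9.486)

a · b = 15·4 + (-15)·13 = 60 - 195 = -135
|b|² = 16 + 169 = 185
proj_b a = (-135/185) · (4, 13) ≈ (-2.919, -9.486)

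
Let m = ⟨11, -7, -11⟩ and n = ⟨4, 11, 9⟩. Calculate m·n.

m · n = 11·4 + (-7)·11 + (-11)·9 = 44 - 77 - 99 = -132

-132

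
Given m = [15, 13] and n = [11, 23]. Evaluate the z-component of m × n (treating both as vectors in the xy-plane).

15·23 - 13·11 = 345 - 143 = 202

202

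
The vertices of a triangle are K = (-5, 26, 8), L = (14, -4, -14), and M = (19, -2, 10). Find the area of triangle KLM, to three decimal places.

KL = (19, -30, -22),  KM = (24, -28, 2)
i: (-30)·2 - (-22)·(-28) = -60 - 616 = -676
j: (-22)·24 - 19·2 = -528 - 38 = -566
k: 19·(-28) - (-30)·24 = -532 - (-720) = 188
KL × KM = (-676, -566, 188)
|KL × KM| = √812676 ≈ 901.4854
area = ½ · 901.4854 ≈ 450.743

450.743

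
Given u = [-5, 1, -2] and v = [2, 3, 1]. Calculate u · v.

u · v = (-5)·2 + 1·3 + (-2)·1 = -10 + 3 - 2 = -9

-9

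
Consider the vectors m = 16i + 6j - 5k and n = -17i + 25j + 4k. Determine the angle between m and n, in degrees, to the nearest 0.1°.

105.2

m · n = 16·(-17) + 6·25 + (-5)·4 = -272 + 150 - 20 = -142
|m|² = 256 + 36 + 25 = 317,  |m| = √317 ≈ 17.804494
|n|² = 289 + 625 + 16 = 930,  |n| = √930 ≈ 30.495901
cos θ = -142 / (17.804494 · 30.495901) ≈ -0.26153
θ = arccos(-0.26153) ≈ 105.2°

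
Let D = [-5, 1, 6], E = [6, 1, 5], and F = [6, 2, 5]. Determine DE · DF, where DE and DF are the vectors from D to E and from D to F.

DE = E − D = (11, 0, -1)
DF = F − D = (11, 1, -1)
DE · DF = 11·11 + 0·1 + (-1)·(-1) = 121 + 0 + 1 = 122

122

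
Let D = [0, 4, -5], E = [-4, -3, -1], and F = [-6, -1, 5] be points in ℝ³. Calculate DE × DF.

DE = (-4, -7, 4)
DF = (-6, -5, 10)
i: (-7)·10 - 4·(-5) = -70 - (-20) = -50
j: 4·(-6) - (-4)·10 = -24 - (-40) = 16
k: (-4)·(-5) - (-7)·(-6) = 20 - 42 = -22
DE × DF = (-50, 16, -22)

(-50, 16, -22)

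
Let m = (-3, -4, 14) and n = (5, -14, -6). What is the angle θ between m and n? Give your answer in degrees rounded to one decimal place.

100.4

m · n = (-3)·5 + (-4)·(-14) + 14·(-6) = -15 + 56 - 84 = -43
|m|² = 9 + 16 + 196 = 221,  |m| = √221 ≈ 14.866069
|n|² = 25 + 196 + 36 = 257,  |n| = √257 ≈ 16.031220
cos θ = -43 / (14.866069 · 16.031220) ≈ -0.18043
θ = arccos(-0.18043) ≈ 100.4°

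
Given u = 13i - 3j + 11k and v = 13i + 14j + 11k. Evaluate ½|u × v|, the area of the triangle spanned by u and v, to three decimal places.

i: (-3)·11 - 11·14 = -33 - 154 = -187
j: 11·13 - 13·11 = 143 - 143 = 0
k: 13·14 - (-3)·13 = 182 - (-39) = 221
u × v = (-187, 0, 221)
|u × v| = √((-187)² + 0² + 221²) = √83810 ≈ 289.4996
area = ½ · 289.4996 ≈ 144.750

144.750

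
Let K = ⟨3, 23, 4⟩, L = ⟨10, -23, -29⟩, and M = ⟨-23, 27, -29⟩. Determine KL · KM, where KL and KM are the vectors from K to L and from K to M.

723

KL = L − K = (7, -46, -33)
KM = M − K = (-26, 4, -33)
KL · KM = 7·(-26) + (-46)·4 + (-33)·(-33) = -182 - 184 + 1089 = 723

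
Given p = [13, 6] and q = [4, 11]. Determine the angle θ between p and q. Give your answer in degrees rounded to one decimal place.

45.2

p · q = 13·4 + 6·11 = 52 + 66 = 118
|p|² = 169 + 36 = 205,  |p| = √205 ≈ 14.317821
|q|² = 16 + 121 = 137,  |q| = √137 ≈ 11.704700
cos θ = 118 / (14.317821 · 11.704700) ≈ 0.70412
θ = arccos(0.70412) ≈ 45.2°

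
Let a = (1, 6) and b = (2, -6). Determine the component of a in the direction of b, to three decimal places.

-5.376

a · b = 1·2 + 6·(-6) = 2 - 36 = -34
|b| = √(4 + 36) = √40 ≈ 6.3246
comp_b a = -34 / √40 ≈ -5.376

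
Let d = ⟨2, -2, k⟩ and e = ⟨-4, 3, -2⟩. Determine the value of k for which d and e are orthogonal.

d · e = 2·(-4) + (-2)·3 + k·(-2) = -14 - 2k
Set equal to 0: -2k = 14, so k = -7.

-7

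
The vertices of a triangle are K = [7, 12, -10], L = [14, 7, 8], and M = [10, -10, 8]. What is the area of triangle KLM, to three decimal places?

171.858

KL = (7, -5, 18),  KM = (3, -22, 18)
i: (-5)·18 - 18·(-22) = -90 - (-396) = 306
j: 18·3 - 7·18 = 54 - 126 = -72
k: 7·(-22) - (-5)·3 = -154 - (-15) = -139
KL × KM = (306, -72, -139)
|KL × KM| = √118141 ≈ 343.7165
area = ½ · 343.7165 ≈ 171.858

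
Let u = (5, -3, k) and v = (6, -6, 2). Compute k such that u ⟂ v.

u · v = 5·6 + (-3)·(-6) + k·2 = 48 + 2k
Set equal to 0: 2k = -48, so k = -24.

-24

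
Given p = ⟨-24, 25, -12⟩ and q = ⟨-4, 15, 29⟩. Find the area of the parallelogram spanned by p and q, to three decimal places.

i: 25·29 - (-12)·15 = 725 - (-180) = 905
j: (-12)·(-4) - (-24)·29 = 48 - (-696) = 744
k: (-24)·15 - 25·(-4) = -360 - (-100) = -260
p × q = (905, 744, -260)
|p × q| = √(905² + 744² + (-260)²) = √1440161 ≈ 1200.0671

1200.067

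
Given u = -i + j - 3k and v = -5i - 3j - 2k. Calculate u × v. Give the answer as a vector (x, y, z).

i: 1·(-2) - (-3)·(-3) = -2 - 9 = -11
j: (-3)·(-5) - (-1)·(-2) = 15 - 2 = 13
k: (-1)·(-3) - 1·(-5) = 3 - (-5) = 8
u × v = (-11, 13, 8)

(-11, 13, 8)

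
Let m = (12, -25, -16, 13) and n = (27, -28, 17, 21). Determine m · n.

1025

m · n = 12·27 + (-25)·(-28) + (-16)·17 + 13·21 = 324 + 700 - 272 + 273 = 1025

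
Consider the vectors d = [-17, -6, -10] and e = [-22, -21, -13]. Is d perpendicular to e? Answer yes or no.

d · e = (-17)·(-22) + (-6)·(-21) + (-10)·(-13) = 374 + 126 + 130 = 630
Nonzero, so the vectors are not orthogonal.

no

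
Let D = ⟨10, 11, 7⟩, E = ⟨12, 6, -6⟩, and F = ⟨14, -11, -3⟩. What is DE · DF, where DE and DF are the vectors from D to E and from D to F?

248

DE = E − D = (2, -5, -13)
DF = F − D = (4, -22, -10)
DE · DF = 2·4 + (-5)·(-22) + (-13)·(-10) = 8 + 110 + 130 = 248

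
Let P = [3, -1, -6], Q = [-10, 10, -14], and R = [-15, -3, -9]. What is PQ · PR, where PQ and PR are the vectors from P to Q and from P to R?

236

PQ = Q − P = (-13, 11, -8)
PR = R − P = (-18, -2, -3)
PQ · PR = (-13)·(-18) + 11·(-2) + (-8)·(-3) = 234 - 22 + 24 = 236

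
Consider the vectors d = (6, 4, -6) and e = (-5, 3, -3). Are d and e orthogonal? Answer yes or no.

yes

d · e = 6·(-5) + 4·3 + (-6)·(-3) = -30 + 12 + 18 = 0
Zero, so the vectors are orthogonal.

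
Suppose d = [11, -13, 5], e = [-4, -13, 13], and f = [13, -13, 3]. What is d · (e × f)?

182

e × f:
i: (-13)·3 - 13·(-13) = -39 - (-169) = 130
j: 13·13 - (-4)·3 = 169 - (-12) = 181
k: (-4)·(-13) - (-13)·13 = 52 - (-169) = 221
e × f = (130, 181, 221)
d · (e × f) = 11·130 + (-13)·181 + 5·221 = 1430 - 2353 + 1105 = 182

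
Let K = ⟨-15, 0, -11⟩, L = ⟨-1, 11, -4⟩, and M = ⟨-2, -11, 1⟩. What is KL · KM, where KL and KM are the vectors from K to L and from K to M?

KL = L − K = (14, 11, 7)
KM = M − K = (13, -11, 12)
KL · KM = 14·13 + 11·(-11) + 7·12 = 182 - 121 + 84 = 145

145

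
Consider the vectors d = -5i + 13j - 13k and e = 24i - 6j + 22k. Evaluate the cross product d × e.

i: 13·22 - (-13)·(-6) = 286 - 78 = 208
j: (-13)·24 - (-5)·22 = -312 - (-110) = -202
k: (-5)·(-6) - 13·24 = 30 - 312 = -282
d × e = (208, -202, -282)

(208, -202, -282)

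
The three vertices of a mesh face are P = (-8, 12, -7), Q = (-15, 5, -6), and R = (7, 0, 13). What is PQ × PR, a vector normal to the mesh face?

(-128, 155, 189)

PQ = (-7, -7, 1)
PR = (15, -12, 20)
i: (-7)·20 - 1·(-12) = -140 - (-12) = -128
j: 1·15 - (-7)·20 = 15 - (-140) = 155
k: (-7)·(-12) - (-7)·15 = 84 - (-105) = 189
PQ × PR = (-128, 155, 189)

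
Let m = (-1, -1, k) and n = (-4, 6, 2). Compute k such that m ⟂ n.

1

m · n = (-1)·(-4) + (-1)·6 + k·2 = -2 + 2k
Set equal to 0: 2k = 2, so k = 1.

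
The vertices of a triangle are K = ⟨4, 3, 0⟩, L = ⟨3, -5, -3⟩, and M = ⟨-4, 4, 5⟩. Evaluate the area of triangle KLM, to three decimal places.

KL = (-1, -8, -3),  KM = (-8, 1, 5)
i: (-8)·5 - (-3)·1 = -40 - (-3) = -37
j: (-3)·(-8) - (-1)·5 = 24 - (-5) = 29
k: (-1)·1 - (-8)·(-8) = -1 - 64 = -65
KL × KM = (-37, 29, -65)
|KL × KM| = √6435 ≈ 80.2185
area = ½ · 80.2185 ≈ 40.109

40.109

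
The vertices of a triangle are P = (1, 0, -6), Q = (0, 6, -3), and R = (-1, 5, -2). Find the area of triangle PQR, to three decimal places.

PQ = (-1, 6, 3),  PR = (-2, 5, 4)
i: 6·4 - 3·5 = 24 - 15 = 9
j: 3·(-2) - (-1)·4 = -6 - (-4) = -2
k: (-1)·5 - 6·(-2) = -5 - (-12) = 7
PQ × PR = (9, -2, 7)
|PQ × PR| = √134 ≈ 11.5758
area = ½ · 11.5758 ≈ 5.788

5.788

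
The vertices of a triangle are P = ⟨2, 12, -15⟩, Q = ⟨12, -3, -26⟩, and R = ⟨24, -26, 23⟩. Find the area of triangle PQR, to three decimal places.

PQ = (10, -15, -11),  PR = (22, -38, 38)
i: (-15)·38 - (-11)·(-38) = -570 - 418 = -988
j: (-11)·22 - 10·38 = -242 - 380 = -622
k: 10·(-38) - (-15)·22 = -380 - (-330) = -50
PQ × PR = (-988, -622, -50)
|PQ × PR| = √1365528 ≈ 1168.5581
area = ½ · 1168.5581 ≈ 584.279

584.279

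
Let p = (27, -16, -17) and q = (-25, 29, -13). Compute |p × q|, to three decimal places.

i: (-16)·(-13) - (-17)·29 = 208 - (-493) = 701
j: (-17)·(-25) - 27·(-13) = 425 - (-351) = 776
k: 27·29 - (-16)·(-25) = 783 - 400 = 383
p × q = (701, 776, 383)
|p × q| = √(701² + 776² + 383²) = √1240266 ≈ 1113.6723

1113.672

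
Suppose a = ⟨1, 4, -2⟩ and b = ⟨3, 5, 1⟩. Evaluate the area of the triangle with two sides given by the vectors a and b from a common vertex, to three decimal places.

8.573

i: 4·1 - (-2)·5 = 4 - (-10) = 14
j: (-2)·3 - 1·1 = -6 - 1 = -7
k: 1·5 - 4·3 = 5 - 12 = -7
a × b = (14, -7, -7)
|a × b| = √(14² + (-7)² + (-7)²) = √294 ≈ 17.1464
area = ½ · 17.1464 ≈ 8.573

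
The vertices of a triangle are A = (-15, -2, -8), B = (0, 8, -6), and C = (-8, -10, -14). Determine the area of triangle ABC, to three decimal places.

AB = (15, 10, 2),  AC = (7, -8, -6)
i: 10·(-6) - 2·(-8) = -60 - (-16) = -44
j: 2·7 - 15·(-6) = 14 - (-90) = 104
k: 15·(-8) - 10·7 = -120 - 70 = -190
AB × AC = (-44, 104, -190)
|AB × AC| = √48852 ≈ 221.0249
area = ½ · 221.0249 ≈ 110.512

110.512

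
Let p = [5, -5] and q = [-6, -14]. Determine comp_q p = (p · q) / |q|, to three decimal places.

2.626

p · q = 5·(-6) + (-5)·(-14) = -30 + 70 = 40
|q| = √(36 + 196) = √232 ≈ 15.2315
comp_q p = 40 / √232 ≈ 2.626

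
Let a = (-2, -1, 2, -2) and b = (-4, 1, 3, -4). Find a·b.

21

a · b = (-2)·(-4) + (-1)·1 + 2·3 + (-2)·(-4) = 8 - 1 + 6 + 8 = 21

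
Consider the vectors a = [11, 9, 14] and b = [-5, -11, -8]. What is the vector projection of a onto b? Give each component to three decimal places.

a · b = 11·(-5) + 9·(-11) + 14·(-8) = -55 - 99 - 112 = -266
|b|² = 25 + 121 + 64 = 210
proj_b a = (-266/210) · (-5, -11, -8) ≈ (6.333, 13.933, 10.133)

(6.333, 13.933, 10.133)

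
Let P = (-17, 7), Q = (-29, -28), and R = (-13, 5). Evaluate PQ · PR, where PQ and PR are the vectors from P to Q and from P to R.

PQ = Q − P = (-12, -35)
PR = R − P = (4, -2)
PQ · PR = (-12)·4 + (-35)·(-2) = -48 + 70 = 22

22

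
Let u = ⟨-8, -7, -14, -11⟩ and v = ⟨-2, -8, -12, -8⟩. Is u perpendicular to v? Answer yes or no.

no

u · v = (-8)·(-2) + (-7)·(-8) + (-14)·(-12) + (-11)·(-8) = 16 + 56 + 168 + 88 = 328
Nonzero, so the vectors are not orthogonal.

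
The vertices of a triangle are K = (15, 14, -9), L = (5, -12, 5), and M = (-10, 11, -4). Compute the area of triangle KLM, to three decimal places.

347.183

KL = (-10, -26, 14),  KM = (-25, -3, 5)
i: (-26)·5 - 14·(-3) = -130 - (-42) = -88
j: 14·(-25) - (-10)·5 = -350 - (-50) = -300
k: (-10)·(-3) - (-26)·(-25) = 30 - 650 = -620
KL × KM = (-88, -300, -620)
|KL × KM| = √482144 ≈ 694.3659
area = ½ · 694.3659 ≈ 347.183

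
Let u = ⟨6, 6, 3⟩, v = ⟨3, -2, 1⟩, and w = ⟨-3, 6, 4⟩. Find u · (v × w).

v × w:
i: (-2)·4 - 1·6 = -8 - 6 = -14
j: 1·(-3) - 3·4 = -3 - 12 = -15
k: 3·6 - (-2)·(-3) = 18 - 6 = 12
v × w = (-14, -15, 12)
u · (v × w) = 6·(-14) + 6·(-15) + 3·12 = -84 - 90 + 36 = -138

-138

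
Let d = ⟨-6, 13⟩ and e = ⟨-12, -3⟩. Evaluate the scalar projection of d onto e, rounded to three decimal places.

2.668

d · e = (-6)·(-12) + 13·(-3) = 72 - 39 = 33
|e| = √(144 + 9) = √153 ≈ 12.3693
comp_e d = 33 / √153 ≈ 2.668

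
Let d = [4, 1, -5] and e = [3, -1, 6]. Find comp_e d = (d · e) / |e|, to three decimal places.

-2.801

d · e = 4·3 + 1·(-1) + (-5)·6 = 12 - 1 - 30 = -19
|e| = √(9 + 1 + 36) = √46 ≈ 6.7823
comp_e d = -19 / √46 ≈ -2.801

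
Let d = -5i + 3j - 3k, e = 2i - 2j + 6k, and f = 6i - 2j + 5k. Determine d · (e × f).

44

e × f:
i: (-2)·5 - 6·(-2) = -10 - (-12) = 2
j: 6·6 - 2·5 = 36 - 10 = 26
k: 2·(-2) - (-2)·6 = -4 - (-12) = 8
e × f = (2, 26, 8)
d · (e × f) = (-5)·2 + 3·26 + (-3)·8 = -10 + 78 - 24 = 44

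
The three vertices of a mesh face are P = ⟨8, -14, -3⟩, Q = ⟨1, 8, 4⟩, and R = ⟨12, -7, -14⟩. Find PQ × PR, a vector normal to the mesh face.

PQ = (-7, 22, 7)
PR = (4, 7, -11)
i: 22·(-11) - 7·7 = -242 - 49 = -291
j: 7·4 - (-7)·(-11) = 28 - 77 = -49
k: (-7)·7 - 22·4 = -49 - 88 = -137
PQ × PR = (-291, -49, -137)

(-291, -49, -137)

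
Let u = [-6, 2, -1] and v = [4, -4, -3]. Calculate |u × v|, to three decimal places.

i: 2·(-3) - (-1)·(-4) = -6 - 4 = -10
j: (-1)·4 - (-6)·(-3) = -4 - 18 = -22
k: (-6)·(-4) - 2·4 = 24 - 8 = 16
u × v = (-10, -22, 16)
|u × v| = √((-10)² + (-22)² + 16²) = √840 ≈ 28.9828

28.983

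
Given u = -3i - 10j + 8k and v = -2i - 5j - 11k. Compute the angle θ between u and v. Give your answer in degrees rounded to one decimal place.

101.5

u · v = (-3)·(-2) + (-10)·(-5) + 8·(-11) = 6 + 50 - 88 = -32
|u|² = 9 + 100 + 64 = 173,  |u| = √173 ≈ 13.152946
|v|² = 4 + 25 + 121 = 150,  |v| = √150 ≈ 12.247449
cos θ = -32 / (13.152946 · 12.247449) ≈ -0.19865
θ = arccos(-0.19865) ≈ 101.5°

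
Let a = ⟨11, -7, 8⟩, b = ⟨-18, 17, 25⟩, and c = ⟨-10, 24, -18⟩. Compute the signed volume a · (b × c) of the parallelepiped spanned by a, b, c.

b × c:
i: 17·(-18) - 25·24 = -306 - 600 = -906
j: 25·(-10) - (-18)·(-18) = -250 - 324 = -574
k: (-18)·24 - 17·(-10) = -432 - (-170) = -262
b × c = (-906, -574, -262)
a · (b × c) = 11·(-906) + (-7)·(-574) + 8·(-262) = -9966 + 4018 - 2096 = -8044

-8044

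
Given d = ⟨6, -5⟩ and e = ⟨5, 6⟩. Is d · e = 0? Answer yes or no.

yes

d · e = 6·5 + (-5)·6 = 30 - 30 = 0
Zero, so the vectors are orthogonal.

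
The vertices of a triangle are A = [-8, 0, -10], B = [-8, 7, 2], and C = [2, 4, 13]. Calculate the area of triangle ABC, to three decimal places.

AB = (0, 7, 12),  AC = (10, 4, 23)
i: 7·23 - 12·4 = 161 - 48 = 113
j: 12·10 - 0·23 = 120 - 0 = 120
k: 0·4 - 7·10 = 0 - 70 = -70
AB × AC = (113, 120, -70)
|AB × AC| = √32069 ≈ 179.0782
area = ½ · 179.0782 ≈ 89.539

89.539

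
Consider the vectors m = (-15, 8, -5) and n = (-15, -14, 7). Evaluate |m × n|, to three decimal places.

i: 8·7 - (-5)·(-14) = 56 - 70 = -14
j: (-5)·(-15) - (-15)·7 = 75 - (-105) = 180
k: (-15)·(-14) - 8·(-15) = 210 - (-120) = 330
m × n = (-14, 180, 330)
|m × n| = √((-14)² + 180² + 330²) = √141496 ≈ 376.1595

376.160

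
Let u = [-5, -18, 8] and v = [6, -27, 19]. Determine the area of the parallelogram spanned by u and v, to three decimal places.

i: (-18)·19 - 8·(-27) = -342 - (-216) = -126
j: 8·6 - (-5)·19 = 48 - (-95) = 143
k: (-5)·(-27) - (-18)·6 = 135 - (-108) = 243
u × v = (-126, 143, 243)
|u × v| = √((-126)² + 143² + 243²) = √95374 ≈ 308.8268

308.827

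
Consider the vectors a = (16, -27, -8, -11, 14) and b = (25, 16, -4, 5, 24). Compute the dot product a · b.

a · b = 16·25 + (-27)·16 + (-8)·(-4) + (-11)·5 + 14·24 = 400 - 432 + 32 - 55 + 336 = 281

281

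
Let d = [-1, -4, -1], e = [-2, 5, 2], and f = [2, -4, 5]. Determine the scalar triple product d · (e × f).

-87

e × f:
i: 5·5 - 2·(-4) = 25 - (-8) = 33
j: 2·2 - (-2)·5 = 4 - (-10) = 14
k: (-2)·(-4) - 5·2 = 8 - 10 = -2
e × f = (33, 14, -2)
d · (e × f) = (-1)·33 + (-4)·14 + (-1)·(-2) = -33 - 56 + 2 = -87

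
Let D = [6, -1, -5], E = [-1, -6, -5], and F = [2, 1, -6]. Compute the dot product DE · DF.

18

DE = E − D = (-7, -5, 0)
DF = F − D = (-4, 2, -1)
DE · DF = (-7)·(-4) + (-5)·2 + 0·(-1) = 28 - 10 + 0 = 18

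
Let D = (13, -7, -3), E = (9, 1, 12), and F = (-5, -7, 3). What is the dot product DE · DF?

162

DE = E − D = (-4, 8, 15)
DF = F − D = (-18, 0, 6)
DE · DF = (-4)·(-18) + 8·0 + 15·6 = 72 + 0 + 90 = 162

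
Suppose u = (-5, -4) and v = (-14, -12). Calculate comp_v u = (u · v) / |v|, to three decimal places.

6.399

u · v = (-5)·(-14) + (-4)·(-12) = 70 + 48 = 118
|v| = √(196 + 144) = √340 ≈ 18.4391
comp_v u = 118 / √340 ≈ 6.399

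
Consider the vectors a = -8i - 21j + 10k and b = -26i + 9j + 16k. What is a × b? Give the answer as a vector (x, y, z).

(-426, -132, -618)

i: (-21)·16 - 10·9 = -336 - 90 = -426
j: 10·(-26) - (-8)·16 = -260 - (-128) = -132
k: (-8)·9 - (-21)·(-26) = -72 - 546 = -618
a × b = (-426, -132, -618)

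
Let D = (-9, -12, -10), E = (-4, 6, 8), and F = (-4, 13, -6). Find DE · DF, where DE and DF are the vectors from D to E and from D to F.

547

DE = E − D = (5, 18, 18)
DF = F − D = (5, 25, 4)
DE · DF = 5·5 + 18·25 + 18·4 = 25 + 450 + 72 = 547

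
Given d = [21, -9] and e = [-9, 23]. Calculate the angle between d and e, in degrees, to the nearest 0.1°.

d · e = 21·(-9) + (-9)·23 = -189 - 207 = -396
|d|² = 441 + 81 = 522,  |d| = √522 ≈ 22.847319
|e|² = 81 + 529 = 610,  |e| = √610 ≈ 24.698178
cos θ = -396 / (22.847319 · 24.698178) ≈ -0.70177
θ = arccos(-0.70177) ≈ 134.6°

134.6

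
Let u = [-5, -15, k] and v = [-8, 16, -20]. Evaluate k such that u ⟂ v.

u · v = (-5)·(-8) + (-15)·16 + k·(-20) = -200 - 20k
Set equal to 0: -20k = 200, so k = -10.

-10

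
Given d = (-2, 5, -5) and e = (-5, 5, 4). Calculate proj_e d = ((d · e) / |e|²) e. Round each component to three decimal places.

d · e = (-2)·(-5) + 5·5 + (-5)·4 = 10 + 25 - 20 = 15
|e|² = 25 + 25 + 16 = 66
proj_e d = (15/66) · (-5, 5, 4) ≈ (-1.136, 1.136, 0.909)

(-1.136, 1.136, 0.909)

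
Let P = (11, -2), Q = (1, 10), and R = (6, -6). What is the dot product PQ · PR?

2

PQ = Q − P = (-10, 12)
PR = R − P = (-5, -4)
PQ · PR = (-10)·(-5) + 12·(-4) = 50 - 48 = 2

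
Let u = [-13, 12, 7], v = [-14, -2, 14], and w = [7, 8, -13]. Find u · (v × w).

-576

v × w:
i: (-2)·(-13) - 14·8 = 26 - 112 = -86
j: 14·7 - (-14)·(-13) = 98 - 182 = -84
k: (-14)·8 - (-2)·7 = -112 - (-14) = -98
v × w = (-86, -84, -98)
u · (v × w) = (-13)·(-86) + 12·(-84) + 7·(-98) = 1118 - 1008 - 686 = -576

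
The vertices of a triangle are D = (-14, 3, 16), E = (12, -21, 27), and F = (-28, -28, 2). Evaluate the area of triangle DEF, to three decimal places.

672.048

DE = (26, -24, 11),  DF = (-14, -31, -14)
i: (-24)·(-14) - 11·(-31) = 336 - (-341) = 677
j: 11·(-14) - 26·(-14) = -154 - (-364) = 210
k: 26·(-31) - (-24)·(-14) = -806 - 336 = -1142
DE × DF = (677, 210, -1142)
|DE × DF| = √1806593 ≈ 1344.0956
area = ½ · 1344.0956 ≈ 672.048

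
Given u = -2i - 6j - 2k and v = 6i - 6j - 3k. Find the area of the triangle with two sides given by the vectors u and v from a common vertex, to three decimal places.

25.807

i: (-6)·(-3) - (-2)·(-6) = 18 - 12 = 6
j: (-2)·6 - (-2)·(-3) = -12 - 6 = -18
k: (-2)·(-6) - (-6)·6 = 12 - (-36) = 48
u × v = (6, -18, 48)
|u × v| = √(6² + (-18)² + 48²) = √2664 ≈ 51.6140
area = ½ · 51.6140 ≈ 25.807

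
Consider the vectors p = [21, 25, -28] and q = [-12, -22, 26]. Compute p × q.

i: 25·26 - (-28)·(-22) = 650 - 616 = 34
j: (-28)·(-12) - 21·26 = 336 - 546 = -210
k: 21·(-22) - 25·(-12) = -462 - (-300) = -162
p × q = (34, -210, -162)

(34, -210, -162)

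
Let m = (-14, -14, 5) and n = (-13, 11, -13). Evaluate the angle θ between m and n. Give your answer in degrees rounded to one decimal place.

94.9

m · n = (-14)·(-13) + (-14)·11 + 5·(-13) = 182 - 154 - 65 = -37
|m|² = 196 + 196 + 25 = 417,  |m| = √417 ≈ 20.420578
|n|² = 169 + 121 + 169 = 459,  |n| = √459 ≈ 21.424285
cos θ = -37 / (20.420578 · 21.424285) ≈ -0.08457
θ = arccos(-0.08457) ≈ 94.9°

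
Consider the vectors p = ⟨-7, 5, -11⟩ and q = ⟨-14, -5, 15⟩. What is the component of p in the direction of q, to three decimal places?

-4.356

p · q = (-7)·(-14) + 5·(-5) + (-11)·15 = 98 - 25 - 165 = -92
|q| = √(196 + 25 + 225) = √446 ≈ 21.1187
comp_q p = -92 / √446 ≈ -4.356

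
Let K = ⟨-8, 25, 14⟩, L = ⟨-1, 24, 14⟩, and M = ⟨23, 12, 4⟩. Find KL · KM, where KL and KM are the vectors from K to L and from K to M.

KL = L − K = (7, -1, 0)
KM = M − K = (31, -13, -10)
KL · KM = 7·31 + (-1)·(-13) + 0·(-10) = 217 + 13 + 0 = 230

230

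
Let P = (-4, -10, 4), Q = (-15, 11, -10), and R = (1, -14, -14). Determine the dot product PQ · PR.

113

PQ = Q − P = (-11, 21, -14)
PR = R − P = (5, -4, -18)
PQ · PR = (-11)·5 + 21·(-4) + (-14)·(-18) = -55 - 84 + 252 = 113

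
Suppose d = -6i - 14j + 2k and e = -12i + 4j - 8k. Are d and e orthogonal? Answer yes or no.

yes

d · e = (-6)·(-12) + (-14)·4 + 2·(-8) = 72 - 56 - 16 = 0
Zero, so the vectors are orthogonal.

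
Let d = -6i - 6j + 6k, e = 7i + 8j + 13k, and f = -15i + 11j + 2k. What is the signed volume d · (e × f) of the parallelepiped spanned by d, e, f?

3198

e × f:
i: 8·2 - 13·11 = 16 - 143 = -127
j: 13·(-15) - 7·2 = -195 - 14 = -209
k: 7·11 - 8·(-15) = 77 - (-120) = 197
e × f = (-127, -209, 197)
d · (e × f) = (-6)·(-127) + (-6)·(-209) + 6·197 = 762 + 1254 + 1182 = 3198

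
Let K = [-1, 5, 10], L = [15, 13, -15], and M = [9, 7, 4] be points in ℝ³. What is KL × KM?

(2, -154, -48)

KL = (16, 8, -25)
KM = (10, 2, -6)
i: 8·(-6) - (-25)·2 = -48 - (-50) = 2
j: (-25)·10 - 16·(-6) = -250 - (-96) = -154
k: 16·2 - 8·10 = 32 - 80 = -48
KL × KM = (2, -154, -48)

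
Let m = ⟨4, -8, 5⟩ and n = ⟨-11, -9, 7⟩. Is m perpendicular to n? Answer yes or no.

no

m · n = 4·(-11) + (-8)·(-9) + 5·7 = -44 + 72 + 35 = 63
Nonzero, so the vectors are not orthogonal.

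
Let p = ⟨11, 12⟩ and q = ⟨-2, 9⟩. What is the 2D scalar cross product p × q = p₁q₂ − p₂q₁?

11·9 - 12·(-2) = 99 - (-24) = 123

123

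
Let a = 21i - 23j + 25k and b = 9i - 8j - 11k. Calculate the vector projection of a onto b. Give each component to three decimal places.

a · b = 21·9 + (-23)·(-8) + 25·(-11) = 189 + 184 - 275 = 98
|b|² = 81 + 64 + 121 = 266
proj_b a = (98/266) · (9, -8, -11) ≈ (3.316, -2.947, -4.053)

(3.316, -2.947, -4.053)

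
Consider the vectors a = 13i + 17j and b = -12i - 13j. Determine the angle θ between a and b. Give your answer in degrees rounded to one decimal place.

a · b = 13·(-12) + 17·(-13) = -156 - 221 = -377
|a|² = 169 + 289 = 458,  |a| = √458 ≈ 21.400935
|b|² = 144 + 169 = 313,  |b| = √313 ≈ 17.691806
cos θ = -377 / (21.400935 · 17.691806) ≈ -0.99572
θ = arccos(-0.99572) ≈ 174.7°

174.7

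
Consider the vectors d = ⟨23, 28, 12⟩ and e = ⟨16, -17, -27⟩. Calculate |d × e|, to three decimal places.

1292.128

i: 28·(-27) - 12·(-17) = -756 - (-204) = -552
j: 12·16 - 23·(-27) = 192 - (-621) = 813
k: 23·(-17) - 28·16 = -391 - 448 = -839
d × e = (-552, 813, -839)
|d × e| = √((-552)² + 813² + (-839)²) = √1669594 ≈ 1292.1277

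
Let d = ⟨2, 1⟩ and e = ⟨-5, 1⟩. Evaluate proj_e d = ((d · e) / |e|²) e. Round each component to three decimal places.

(1.731, -0.346)

d · e = 2·(-5) + 1·1 = -10 + 1 = -9
|e|² = 25 + 1 = 26
proj_e d = (-9/26) · (-5, 1) ≈ (1.731, -0.346)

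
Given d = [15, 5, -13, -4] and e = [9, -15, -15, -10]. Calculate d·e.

d · e = 15·9 + 5·(-15) + (-13)·(-15) + (-4)·(-10) = 135 - 75 + 195 + 40 = 295

295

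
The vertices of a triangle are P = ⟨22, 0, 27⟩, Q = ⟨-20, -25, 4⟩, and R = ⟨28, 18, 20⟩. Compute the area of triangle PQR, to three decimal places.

PQ = (-42, -25, -23),  PR = (6, 18, -7)
i: (-25)·(-7) - (-23)·18 = 175 - (-414) = 589
j: (-23)·6 - (-42)·(-7) = -138 - 294 = -432
k: (-42)·18 - (-25)·6 = -756 - (-150) = -606
PQ × PR = (589, -432, -606)
|PQ × PR| = √900781 ≈ 949.0948
area = ½ · 949.0948 ≈ 474.547

474.547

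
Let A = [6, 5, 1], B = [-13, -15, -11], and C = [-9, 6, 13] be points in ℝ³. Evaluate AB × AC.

AB = (-19, -20, -12)
AC = (-15, 1, 12)
i: (-20)·12 - (-12)·1 = -240 - (-12) = -228
j: (-12)·(-15) - (-19)·12 = 180 - (-228) = 408
k: (-19)·1 - (-20)·(-15) = -19 - 300 = -319
AB × AC = (-228, 408, -319)

(-228, 408, -319)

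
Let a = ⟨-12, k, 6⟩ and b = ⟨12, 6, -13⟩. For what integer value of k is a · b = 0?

a · b = (-12)·12 + k·6 + 6·(-13) = -222 + 6k
Set equal to 0: 6k = 222, so k = 37.

37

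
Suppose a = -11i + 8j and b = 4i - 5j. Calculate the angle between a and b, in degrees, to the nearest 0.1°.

164.7

a · b = (-11)·4 + 8·(-5) = -44 - 40 = -84
|a|² = 121 + 64 = 185,  |a| = √185 ≈ 13.601471
|b|² = 16 + 25 = 41,  |b| = √41 ≈ 6.403124
cos θ = -84 / (13.601471 · 6.403124) ≈ -0.96450
θ = arccos(-0.96450) ≈ 164.7°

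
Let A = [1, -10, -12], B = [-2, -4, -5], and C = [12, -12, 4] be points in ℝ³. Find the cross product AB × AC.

(110, 125, -60)

AB = (-3, 6, 7)
AC = (11, -2, 16)
i: 6·16 - 7·(-2) = 96 - (-14) = 110
j: 7·11 - (-3)·16 = 77 - (-48) = 125
k: (-3)·(-2) - 6·11 = 6 - 66 = -60
AB × AC = (110, 125, -60)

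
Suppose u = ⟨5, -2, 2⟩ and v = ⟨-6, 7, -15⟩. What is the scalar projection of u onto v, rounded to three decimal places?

u · v = 5·(-6) + (-2)·7 + 2·(-15) = -30 - 14 - 30 = -74
|v| = √(36 + 49 + 225) = √310 ≈ 17.6068
comp_v u = -74 / √310 ≈ -4.203

-4.203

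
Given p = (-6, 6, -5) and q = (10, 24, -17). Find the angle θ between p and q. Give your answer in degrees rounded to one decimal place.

p · q = (-6)·10 + 6·24 + (-5)·(-17) = -60 + 144 + 85 = 169
|p|² = 36 + 36 + 25 = 97,  |p| = √97 ≈ 9.848858
|q|² = 100 + 576 + 289 = 965,  |q| = √965 ≈ 31.064449
cos θ = 169 / (9.848858 · 31.064449) ≈ 0.55238
θ = arccos(0.55238) ≈ 56.5°

56.5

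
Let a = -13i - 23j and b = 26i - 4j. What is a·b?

-246

a · b = (-13)·26 + (-23)·(-4) = -338 + 92 = -246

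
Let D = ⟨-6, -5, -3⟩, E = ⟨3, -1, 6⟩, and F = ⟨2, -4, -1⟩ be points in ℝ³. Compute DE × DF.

DE = (9, 4, 9)
DF = (8, 1, 2)
i: 4·2 - 9·1 = 8 - 9 = -1
j: 9·8 - 9·2 = 72 - 18 = 54
k: 9·1 - 4·8 = 9 - 32 = -23
DE × DF = (-1, 54, -23)

(-1, 54, -23)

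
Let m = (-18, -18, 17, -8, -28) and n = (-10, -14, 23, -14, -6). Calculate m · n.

m · n = (-18)·(-10) + (-18)·(-14) + 17·23 + (-8)·(-14) + (-28)·(-6) = 180 + 252 + 391 + 112 + 168 = 1103

1103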